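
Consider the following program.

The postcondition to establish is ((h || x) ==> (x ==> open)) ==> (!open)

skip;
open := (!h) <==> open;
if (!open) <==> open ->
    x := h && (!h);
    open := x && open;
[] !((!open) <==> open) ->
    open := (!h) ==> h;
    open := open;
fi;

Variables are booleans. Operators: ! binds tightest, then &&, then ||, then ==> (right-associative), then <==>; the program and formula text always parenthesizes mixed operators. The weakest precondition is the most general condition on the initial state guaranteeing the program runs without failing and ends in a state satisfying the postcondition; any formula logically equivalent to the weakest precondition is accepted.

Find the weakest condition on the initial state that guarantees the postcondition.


Working backward. After the program, ((h || x) ==> (x ==> open)) ==> (!open) must hold.
Then branch requires true; else branch requires ((h || x) ==> (x ==> ((!h) ==> h))) ==> (!((!h) ==> h)).
Before the if: (!((!open) <==> open)) ==> (((h || x) ==> (x ==> ((!h) ==> h))) ==> (!((!h) ==> h)))
Before open := (!h) <==> open: (!((!((!h) <==> open)) <==> ((!h) <==> open))) ==> (((h || x) ==> (x ==> ((!h) ==> h))) ==> (!((!h) ==> h)))
Before skip: (!((!((!h) <==> open)) <==> ((!h) <==> open))) ==> (((h || x) ==> (x ==> ((!h) ==> h))) ==> (!((!h) ==> h)))
Answer: WP = (!((!((!h) <==> open)) <==> ((!h) <==> open))) ==> (((h || x) ==> (x ==> ((!h) ==> h))) ==> (!((!h) ==> h)))


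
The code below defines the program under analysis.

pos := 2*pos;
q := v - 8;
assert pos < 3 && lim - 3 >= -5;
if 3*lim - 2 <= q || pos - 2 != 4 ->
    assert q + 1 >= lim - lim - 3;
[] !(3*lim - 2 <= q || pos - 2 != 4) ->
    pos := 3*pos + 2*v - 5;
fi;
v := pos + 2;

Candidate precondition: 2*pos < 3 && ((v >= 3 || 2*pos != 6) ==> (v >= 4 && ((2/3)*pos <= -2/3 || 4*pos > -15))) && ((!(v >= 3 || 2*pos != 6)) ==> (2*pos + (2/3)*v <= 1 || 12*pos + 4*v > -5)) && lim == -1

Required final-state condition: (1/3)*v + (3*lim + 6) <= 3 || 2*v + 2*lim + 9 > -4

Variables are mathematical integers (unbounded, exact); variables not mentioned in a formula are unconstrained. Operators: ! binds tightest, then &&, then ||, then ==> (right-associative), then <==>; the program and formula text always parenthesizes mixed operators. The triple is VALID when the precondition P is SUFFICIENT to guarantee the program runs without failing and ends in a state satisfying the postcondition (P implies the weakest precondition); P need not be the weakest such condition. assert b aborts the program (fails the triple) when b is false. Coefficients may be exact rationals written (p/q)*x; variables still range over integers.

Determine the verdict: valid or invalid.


Working backward. After the program, the postcondition (1/3)*v + (3*lim + 6) <= 3 || 2*v + 2*lim + 9 > -4 must hold; in canonical form it is 3*lim + (1/3)*v <= -3 || 2*lim + 2*v > -13.
Before v := pos + 2: 3*lim + (1/3)*pos <= -11/3 || 2*lim + 2*pos > -17
Then branch requires q >= -4 && (3*lim + (1/3)*pos <= -11/3 || 2*lim + 2*pos > -17); else branch requires 3*lim + pos + (2/3)*v <= -2 || 2*lim + 6*pos + 4*v > -7.
Before the if: ((3*lim <= q + 2 || pos != 6) ==> (q >= -4 && (3*lim + (1/3)*pos <= -11/3 || 2*lim + 2*pos > -17))) && ((!(3*lim <= q + 2 || pos != 6)) ==> (3*lim + pos + (2/3)*v <= -2 || 2*lim + 6*pos + 4*v > -7))
Before assert pos < 3 && lim - 3 >= -5: pos < 3 && lim >= -2 && ((3*lim <= q + 2 || pos != 6) ==> (q >= -4 && (3*lim + (1/3)*pos <= -11/3 || 2*lim + 2*pos > -17))) && ((!(3*lim <= q + 2 || pos != 6)) ==> (3*lim + pos + (2/3)*v <= -2 || 2*lim + 6*pos + 4*v > -7))
Before q := v - 8: pos < 3 && lim >= -2 && ((3*lim <= v - 6 || pos != 6) ==> (v >= 4 && (3*lim + (1/3)*pos <= -11/3 || 2*lim + 2*pos > -17))) && ((!(3*lim <= v - 6 || pos != 6)) ==> (3*lim + pos + (2/3)*v <= -2 || 2*lim + 6*pos + 4*v > -7))
Before pos := 2*pos: 2*pos < 3 && lim >= -2 && ((3*lim <= v - 6 || 2*pos != 6) ==> (v >= 4 && (3*lim + (2/3)*pos <= -11/3 || 2*lim + 4*pos > -17))) && ((!(3*lim <= v - 6 || 2*pos != 6)) ==> (3*lim + 2*pos + (2/3)*v <= -2 || 2*lim + 12*pos + 4*v > -7))
The weakest precondition is 2*pos < 3 && lim >= -2 && ((3*lim <= v - 6 || 2*pos != 6) ==> (v >= 4 && (3*lim + (2/3)*pos <= -11/3 || 2*lim + 4*pos > -17))) && ((!(3*lim <= v - 6 || 2*pos != 6)) ==> (3*lim + 2*pos + (2/3)*v <= -2 || 2*lim + 12*pos + 4*v > -7)).
Check whether 2*pos < 3 && ((v >= 3 || 2*pos != 6) ==> (v >= 4 && ((2/3)*pos <= -2/3 || 4*pos > -15))) && ((!(v >= 3 || 2*pos != 6)) ==> (2*pos + (2/3)*v <= 1 || 12*pos + 4*v > -5)) && lim == -1 implies it.
Every state satisfying the precondition satisfies the weakest precondition: the implication holds.
Answer: valid


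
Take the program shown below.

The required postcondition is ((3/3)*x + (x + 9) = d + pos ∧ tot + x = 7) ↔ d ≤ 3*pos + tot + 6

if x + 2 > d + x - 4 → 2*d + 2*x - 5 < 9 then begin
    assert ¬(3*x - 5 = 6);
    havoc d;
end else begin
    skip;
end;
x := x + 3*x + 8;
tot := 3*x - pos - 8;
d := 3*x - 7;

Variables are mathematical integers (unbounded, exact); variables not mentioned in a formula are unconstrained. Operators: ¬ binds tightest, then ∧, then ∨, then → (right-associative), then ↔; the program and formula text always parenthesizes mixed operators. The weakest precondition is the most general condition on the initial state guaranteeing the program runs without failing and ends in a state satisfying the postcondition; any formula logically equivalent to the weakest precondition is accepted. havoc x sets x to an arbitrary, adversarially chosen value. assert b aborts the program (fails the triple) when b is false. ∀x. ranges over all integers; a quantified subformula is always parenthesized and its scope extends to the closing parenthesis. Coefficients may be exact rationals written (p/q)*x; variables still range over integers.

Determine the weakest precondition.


Working backward. After the program, the postcondition ((3/3)*x + (x + 9) = d + pos ∧ tot + x = 7) ↔ d ≤ 3*pos + tot + 6 must hold; in canonical form it is (2*x = d + pos - 9 ∧ tot + x = 7) ↔ d ≤ 3*pos + tot + 6.
Before d := 3*x - 7: (pos + x = 16 ∧ tot + x = 7) ↔ 3*x ≤ 3*pos + tot + 13
Before tot := 3*x - pos - 8: (pos + x = 16 ∧ 4*x = pos + 15) ↔ 2*pos ≥ -5
Before x := x + 3*x + 8: (pos + 4*x = 8 ∧ 16*x = pos - 17) ↔ 2*pos ≥ -5
Then branch requires (¬(3*x = 11)) ∧ ((pos + 4*x = 8 ∧ 16*x = pos - 17) ↔ 2*pos ≥ -5); else branch requires (pos + 4*x = 8 ∧ 16*x = pos - 17) ↔ 2*pos ≥ -5.
Before the if: ((d < 6 → 2*d + 2*x < 14) → ((¬(3*x = 11)) ∧ ((pos + 4*x = 8 ∧ 16*x = pos - 17) ↔ 2*pos ≥ -5))) ∧ ((¬(d < 6 → 2*d + 2*x < 14)) → ((pos + 4*x = 8 ∧ 16*x = pos - 17) ↔ 2*pos ≥ -5))
Answer: WP = ((d < 6 → 2*d + 2*x < 14) → ((¬(3*x = 11)) ∧ ((pos + 4*x = 8 ∧ 16*x = pos - 17) ↔ 2*pos ≥ -5))) ∧ ((¬(d < 6 → 2*d + 2*x < 14)) → ((pos + 4*x = 8 ∧ 16*x = pos - 17) ↔ 2*pos ≥ -5))


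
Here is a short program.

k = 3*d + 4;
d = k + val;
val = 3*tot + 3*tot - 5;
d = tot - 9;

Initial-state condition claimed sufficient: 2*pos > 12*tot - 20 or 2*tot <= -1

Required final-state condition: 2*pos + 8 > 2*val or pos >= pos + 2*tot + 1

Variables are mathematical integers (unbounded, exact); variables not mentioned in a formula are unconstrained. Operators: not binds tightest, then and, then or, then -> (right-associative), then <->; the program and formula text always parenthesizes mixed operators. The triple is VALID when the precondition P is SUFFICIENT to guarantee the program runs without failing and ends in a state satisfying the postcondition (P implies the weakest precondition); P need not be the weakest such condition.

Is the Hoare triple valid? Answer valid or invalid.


Working backward. After the program, the postcondition 2*pos + 8 > 2*val or pos >= pos + 2*tot + 1 must hold; in canonical form it is 2*pos > 2*val - 8 or 2*tot <= -1.
Before d := tot - 9: 2*pos > 2*val - 8 or 2*tot <= -1
Before val := 3*tot + 3*tot - 5: 2*pos > 12*tot - 18 or 2*tot <= -1
Before d := k + val: 2*pos > 12*tot - 18 or 2*tot <= -1
Before k := 3*d + 4: 2*pos > 12*tot - 18 or 2*tot <= -1
The weakest precondition is 2*pos > 12*tot - 18 or 2*tot <= -1.
Check whether 2*pos > 12*tot - 20 or 2*tot <= -1 implies it.
Countermodel: at the initial state pos = 3, tot = 2, the precondition holds but the weakest precondition fails.
Answer: invalid


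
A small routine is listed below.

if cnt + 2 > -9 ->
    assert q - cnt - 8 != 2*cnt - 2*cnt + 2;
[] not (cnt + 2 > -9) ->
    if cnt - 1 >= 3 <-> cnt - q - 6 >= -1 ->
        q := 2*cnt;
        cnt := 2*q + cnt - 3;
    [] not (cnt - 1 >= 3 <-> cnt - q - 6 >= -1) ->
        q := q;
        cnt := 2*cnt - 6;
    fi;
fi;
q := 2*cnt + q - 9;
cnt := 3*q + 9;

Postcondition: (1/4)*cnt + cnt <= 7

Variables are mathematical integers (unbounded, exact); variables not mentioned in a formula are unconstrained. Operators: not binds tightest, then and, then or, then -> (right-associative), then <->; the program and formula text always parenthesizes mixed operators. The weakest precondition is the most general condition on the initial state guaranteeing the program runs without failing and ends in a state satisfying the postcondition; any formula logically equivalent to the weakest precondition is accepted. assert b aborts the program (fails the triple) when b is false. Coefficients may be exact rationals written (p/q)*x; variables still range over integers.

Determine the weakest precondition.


Working backward. After the program, the postcondition (1/4)*cnt + cnt <= 7 must hold; in canonical form it is (5/4)*cnt <= 7.
Before cnt := 3*q + 9: (15/4)*q <= -17/4
Before q := 2*cnt + q - 9: (15/2)*cnt + (15/4)*q <= 59/2
Then branch requires q != cnt + 10 and (15/2)*cnt + (15/4)*q <= 59/2; else branch requires ((cnt >= 4 <-> cnt >= q + 5) -> 45*cnt <= 52) and ((not (cnt >= 4 <-> cnt >= q + 5)) -> 15*cnt + (15/4)*q <= 149/2).
Before the if: (cnt > -11 -> (q != cnt + 10 and (15/2)*cnt + (15/4)*q <= 59/2)) and ((not (cnt > -11)) -> (((cnt >= 4 <-> cnt >= q + 5) -> 45*cnt <= 52) and ((not (cnt >= 4 <-> cnt >= q + 5)) -> 15*cnt + (15/4)*q <= 149/2)))
Answer: WP = (cnt > -11 -> (q != cnt + 10 and (15/2)*cnt + (15/4)*q <= 59/2)) and ((not (cnt > -11)) -> (((cnt >= 4 <-> cnt >= q + 5) -> 45*cnt <= 52) and ((not (cnt >= 4 <-> cnt >= q + 5)) -> 15*cnt + (15/4)*q <= 149/2)))


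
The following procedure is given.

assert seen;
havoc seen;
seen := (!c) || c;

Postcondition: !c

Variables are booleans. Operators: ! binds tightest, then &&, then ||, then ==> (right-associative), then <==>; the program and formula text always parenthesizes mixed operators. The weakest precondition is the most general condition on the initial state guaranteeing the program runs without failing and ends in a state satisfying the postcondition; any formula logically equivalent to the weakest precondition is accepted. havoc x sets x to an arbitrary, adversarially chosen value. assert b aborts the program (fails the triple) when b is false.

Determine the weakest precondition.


Working backward. After the program, !c must hold.
Before seen := (!c) || c: !c
Before havoc seen: !c
Before assert seen: seen && (!c)
Answer: WP = seen && (!c)


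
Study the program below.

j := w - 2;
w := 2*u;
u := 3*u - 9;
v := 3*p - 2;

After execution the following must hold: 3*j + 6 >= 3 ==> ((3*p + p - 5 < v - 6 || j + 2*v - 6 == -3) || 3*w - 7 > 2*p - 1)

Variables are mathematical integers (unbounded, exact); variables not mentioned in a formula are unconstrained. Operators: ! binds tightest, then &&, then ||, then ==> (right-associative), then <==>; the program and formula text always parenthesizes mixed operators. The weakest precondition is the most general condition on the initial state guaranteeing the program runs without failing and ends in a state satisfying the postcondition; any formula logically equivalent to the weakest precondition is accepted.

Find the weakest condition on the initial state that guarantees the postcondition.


Working backward. After the program, the postcondition 3*j + 6 >= 3 ==> ((3*p + p - 5 < v - 6 || j + 2*v - 6 == -3) || 3*w - 7 > 2*p - 1) must hold; in canonical form it is 3*j >= -3 ==> (4*p < v - 1 || j + 2*v == 3 || 3*w > 2*p + 6).
Before v := 3*p - 2: 3*j >= -3 ==> (p < -3 || j + 6*p == 7 || 3*w > 2*p + 6)
Before u := 3*u - 9: 3*j >= -3 ==> (p < -3 || j + 6*p == 7 || 3*w > 2*p + 6)
Before w := 2*u: 3*j >= -3 ==> (p < -3 || j + 6*p == 7 || 6*u > 2*p + 6)
Before j := w - 2: 3*w >= 3 ==> (p < -3 || 6*p + w == 9 || 6*u > 2*p + 6)
Answer: WP = 3*w >= 3 ==> (p < -3 || 6*p + w == 9 || 6*u > 2*p + 6)


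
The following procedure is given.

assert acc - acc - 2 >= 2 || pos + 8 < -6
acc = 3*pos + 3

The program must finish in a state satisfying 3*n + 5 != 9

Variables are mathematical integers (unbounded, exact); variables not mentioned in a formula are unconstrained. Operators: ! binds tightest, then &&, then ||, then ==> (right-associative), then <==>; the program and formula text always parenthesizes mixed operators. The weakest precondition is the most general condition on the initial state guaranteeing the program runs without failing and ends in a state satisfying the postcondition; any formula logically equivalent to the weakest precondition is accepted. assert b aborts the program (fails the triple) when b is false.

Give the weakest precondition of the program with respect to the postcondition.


Working backward. After the program, the postcondition 3*n + 5 != 9 must hold; in canonical form it is 3*n != 4.
Before acc := 3*pos + 3: 3*n != 4
Before assert acc - acc - 2 >= 2 || pos + 8 < -6: pos < -14 && 3*n != 4
Answer: WP = pos < -14 && 3*n != 4


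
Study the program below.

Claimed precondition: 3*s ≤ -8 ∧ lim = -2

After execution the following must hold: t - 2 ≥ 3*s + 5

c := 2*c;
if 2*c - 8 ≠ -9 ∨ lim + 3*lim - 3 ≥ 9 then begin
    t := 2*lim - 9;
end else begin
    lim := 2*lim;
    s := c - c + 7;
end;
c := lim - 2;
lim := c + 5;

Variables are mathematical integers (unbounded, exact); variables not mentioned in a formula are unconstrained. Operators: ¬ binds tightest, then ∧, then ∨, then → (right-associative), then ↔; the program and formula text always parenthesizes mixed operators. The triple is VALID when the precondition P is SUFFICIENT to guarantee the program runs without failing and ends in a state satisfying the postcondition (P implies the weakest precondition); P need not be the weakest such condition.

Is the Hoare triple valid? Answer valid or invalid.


Working backward. After the program, the postcondition t - 2 ≥ 3*s + 5 must hold; in canonical form it is t ≥ 3*s + 7.
Before lim := c + 5: t ≥ 3*s + 7
Before c := lim - 2: t ≥ 3*s + 7
Then branch requires 2*lim ≥ 3*s + 16; else branch requires t ≥ 28.
Before the if: ((2*c ≠ -1 ∨ 4*lim ≥ 12) → 2*lim ≥ 3*s + 16) ∧ ((¬(2*c ≠ -1 ∨ 4*lim ≥ 12)) → t ≥ 28)
Before c := 2*c: ((4*c ≠ -1 ∨ 4*lim ≥ 12) → 2*lim ≥ 3*s + 16) ∧ ((¬(4*c ≠ -1 ∨ 4*lim ≥ 12)) → t ≥ 28)
The weakest precondition is ((4*c ≠ -1 ∨ 4*lim ≥ 12) → 2*lim ≥ 3*s + 16) ∧ ((¬(4*c ≠ -1 ∨ 4*lim ≥ 12)) → t ≥ 28).
Check whether 3*s ≤ -8 ∧ lim = -2 implies it.
Countermodel: at the initial state c = 0, lim = -2, s = -6, t = 0, the precondition holds but the weakest precondition fails.
Answer: invalid


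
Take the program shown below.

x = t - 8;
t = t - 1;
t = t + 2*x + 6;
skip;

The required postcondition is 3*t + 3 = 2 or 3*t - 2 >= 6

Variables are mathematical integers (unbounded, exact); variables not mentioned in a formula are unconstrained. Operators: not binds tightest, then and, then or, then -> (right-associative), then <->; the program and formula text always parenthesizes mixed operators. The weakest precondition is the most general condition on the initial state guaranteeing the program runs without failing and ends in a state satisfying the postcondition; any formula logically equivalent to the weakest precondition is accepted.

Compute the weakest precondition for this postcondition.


Working backward. After the program, the postcondition 3*t + 3 = 2 or 3*t - 2 >= 6 must hold; in canonical form it is 3*t = -1 or 3*t >= 8.
Before skip: 3*t = -1 or 3*t >= 8
Before t := t + 2*x + 6: 3*t + 6*x = -19 or 3*t + 6*x >= -10
Before t := t - 1: 3*t + 6*x = -16 or 3*t + 6*x >= -7
Before x := t - 8: 9*t = 32 or 9*t >= 41
Answer: WP = 9*t = 32 or 9*t >= 41


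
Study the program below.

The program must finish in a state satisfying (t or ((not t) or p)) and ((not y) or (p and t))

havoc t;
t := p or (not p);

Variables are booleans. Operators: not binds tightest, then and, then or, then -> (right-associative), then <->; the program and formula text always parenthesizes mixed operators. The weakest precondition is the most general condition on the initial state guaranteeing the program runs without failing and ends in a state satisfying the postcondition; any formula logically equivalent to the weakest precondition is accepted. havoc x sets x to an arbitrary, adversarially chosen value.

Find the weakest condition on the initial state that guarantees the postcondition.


Working backward. After the program, the postcondition (t or ((not t) or p)) and ((not y) or (p and t)) must hold; in canonical form it is (not y) or (p and t).
Before t := p or (not p): (not y) or p
Before havoc t: (not y) or p
Answer: WP = (not y) or p


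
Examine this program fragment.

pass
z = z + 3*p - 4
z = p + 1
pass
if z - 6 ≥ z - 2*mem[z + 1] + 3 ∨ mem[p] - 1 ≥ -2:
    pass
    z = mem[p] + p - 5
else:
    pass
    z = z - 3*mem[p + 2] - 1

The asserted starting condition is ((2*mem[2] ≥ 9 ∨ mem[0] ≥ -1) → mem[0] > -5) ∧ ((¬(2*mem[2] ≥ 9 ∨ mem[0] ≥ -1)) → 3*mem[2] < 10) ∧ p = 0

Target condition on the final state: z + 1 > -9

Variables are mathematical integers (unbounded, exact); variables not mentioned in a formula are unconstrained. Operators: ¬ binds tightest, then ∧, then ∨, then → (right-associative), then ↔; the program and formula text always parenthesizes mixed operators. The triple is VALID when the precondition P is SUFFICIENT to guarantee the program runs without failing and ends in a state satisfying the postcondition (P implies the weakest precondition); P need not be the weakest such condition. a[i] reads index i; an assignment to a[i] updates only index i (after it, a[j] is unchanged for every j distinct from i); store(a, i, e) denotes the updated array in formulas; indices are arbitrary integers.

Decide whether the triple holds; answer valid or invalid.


Working backward. After the program, the postcondition z + 1 > -9 must hold; in canonical form it is z > -10.
Then branch requires mem[p] + p > -5; else branch requires z > 3*mem[p + 2] - 9.
Before the if: ((2*mem[z + 1] ≥ 9 ∨ mem[p] ≥ -1) → mem[p] + p > -5) ∧ ((¬(2*mem[z + 1] ≥ 9 ∨ mem[p] ≥ -1)) → z > 3*mem[p + 2] - 9)
Before skip: ((2*mem[z + 1] ≥ 9 ∨ mem[p] ≥ -1) → mem[p] + p > -5) ∧ ((¬(2*mem[z + 1] ≥ 9 ∨ mem[p] ≥ -1)) → z > 3*mem[p + 2] - 9)
Before z := p + 1: ((2*mem[p + 2] ≥ 9 ∨ mem[p] ≥ -1) → mem[p] + p > -5) ∧ ((¬(2*mem[p + 2] ≥ 9 ∨ mem[p] ≥ -1)) → p > 3*mem[p + 2] - 10)
Before z := z + 3*p - 4: ((2*mem[p + 2] ≥ 9 ∨ mem[p] ≥ -1) → mem[p] + p > -5) ∧ ((¬(2*mem[p + 2] ≥ 9 ∨ mem[p] ≥ -1)) → p > 3*mem[p + 2] - 10)
Before skip: ((2*mem[p + 2] ≥ 9 ∨ mem[p] ≥ -1) → mem[p] + p > -5) ∧ ((¬(2*mem[p + 2] ≥ 9 ∨ mem[p] ≥ -1)) → p > 3*mem[p + 2] - 10)
The weakest precondition is ((2*mem[p + 2] ≥ 9 ∨ mem[p] ≥ -1) → mem[p] + p > -5) ∧ ((¬(2*mem[p + 2] ≥ 9 ∨ mem[p] ≥ -1)) → p > 3*mem[p + 2] - 10).
Check whether ((2*mem[2] ≥ 9 ∨ mem[0] ≥ -1) → mem[0] > -5) ∧ ((¬(2*mem[2] ≥ 9 ∨ mem[0] ≥ -1)) → 3*mem[2] < 10) ∧ p = 0 implies it.
Every state satisfying the precondition satisfies the weakest precondition: the implication holds.
Answer: valid


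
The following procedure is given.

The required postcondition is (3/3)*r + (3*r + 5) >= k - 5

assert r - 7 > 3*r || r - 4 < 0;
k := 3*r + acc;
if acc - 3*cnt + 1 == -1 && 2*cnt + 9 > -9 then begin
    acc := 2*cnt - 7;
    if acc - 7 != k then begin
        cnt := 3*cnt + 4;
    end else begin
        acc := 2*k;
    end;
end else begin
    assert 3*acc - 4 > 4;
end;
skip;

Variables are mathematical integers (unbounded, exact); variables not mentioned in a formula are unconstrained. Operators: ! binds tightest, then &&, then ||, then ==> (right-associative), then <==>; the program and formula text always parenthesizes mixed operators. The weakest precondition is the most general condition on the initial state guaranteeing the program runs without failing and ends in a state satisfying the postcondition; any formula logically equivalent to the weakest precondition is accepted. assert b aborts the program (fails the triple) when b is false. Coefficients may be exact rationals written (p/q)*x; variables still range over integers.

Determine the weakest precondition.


Working backward. After the program, the postcondition (3/3)*r + (3*r + 5) >= k - 5 must hold; in canonical form it is 4*r >= k - 10.
Before skip: 4*r >= k - 10
Then branch requires (2*cnt != k + 14 ==> 4*r >= k - 10) && ((!(2*cnt != k + 14)) ==> 4*r >= k - 10); else branch requires 3*acc > 8 && 4*r >= k - 10.
Before the if: ((acc == 3*cnt - 2 && 2*cnt > -18) ==> ((2*cnt != k + 14 ==> 4*r >= k - 10) && ((!(2*cnt != k + 14)) ==> 4*r >= k - 10))) && ((!(acc == 3*cnt - 2 && 2*cnt > -18)) ==> (3*acc > 8 && 4*r >= k - 10))
Before k := 3*r + acc: ((acc == 3*cnt - 2 && 2*cnt > -18) ==> ((2*cnt != acc + 3*r + 14 ==> r >= acc - 10) && ((!(2*cnt != acc + 3*r + 14)) ==> r >= acc - 10))) && ((!(acc == 3*cnt - 2 && 2*cnt > -18)) ==> (3*acc > 8 && r >= acc - 10))
Before assert r - 7 > 3*r || r - 4 < 0: (2*r < -7 || r < 4) && ((acc == 3*cnt - 2 && 2*cnt > -18) ==> ((2*cnt != acc + 3*r + 14 ==> r >= acc - 10) && ((!(2*cnt != acc + 3*r + 14)) ==> r >= acc - 10))) && ((!(acc == 3*cnt - 2 && 2*cnt > -18)) ==> (3*acc > 8 && r >= acc - 10))
Answer: WP = (2*r < -7 || r < 4) && ((acc == 3*cnt - 2 && 2*cnt > -18) ==> ((2*cnt != acc + 3*r + 14 ==> r >= acc - 10) && ((!(2*cnt != acc + 3*r + 14)) ==> r >= acc - 10))) && ((!(acc == 3*cnt - 2 && 2*cnt > -18)) ==> (3*acc > 8 && r >= acc - 10))


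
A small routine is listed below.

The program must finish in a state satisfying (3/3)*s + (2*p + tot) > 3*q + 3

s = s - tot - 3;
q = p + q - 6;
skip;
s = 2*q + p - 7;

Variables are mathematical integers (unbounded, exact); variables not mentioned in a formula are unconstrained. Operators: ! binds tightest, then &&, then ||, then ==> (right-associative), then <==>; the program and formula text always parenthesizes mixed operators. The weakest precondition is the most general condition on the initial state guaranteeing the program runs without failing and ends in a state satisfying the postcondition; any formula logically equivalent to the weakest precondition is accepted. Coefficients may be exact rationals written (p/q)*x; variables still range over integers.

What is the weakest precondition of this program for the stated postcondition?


Working backward. After the program, the postcondition (3/3)*s + (2*p + tot) > 3*q + 3 must hold; in canonical form it is 2*p + s + tot > 3*q + 3.
Before s := 2*q + p - 7: 3*p + tot > q + 10
Before skip: 3*p + tot > q + 10
Before q := p + q - 6: 2*p + tot > q + 4
Before s := s - tot - 3: 2*p + tot > q + 4
Answer: WP = 2*p + tot > q + 4


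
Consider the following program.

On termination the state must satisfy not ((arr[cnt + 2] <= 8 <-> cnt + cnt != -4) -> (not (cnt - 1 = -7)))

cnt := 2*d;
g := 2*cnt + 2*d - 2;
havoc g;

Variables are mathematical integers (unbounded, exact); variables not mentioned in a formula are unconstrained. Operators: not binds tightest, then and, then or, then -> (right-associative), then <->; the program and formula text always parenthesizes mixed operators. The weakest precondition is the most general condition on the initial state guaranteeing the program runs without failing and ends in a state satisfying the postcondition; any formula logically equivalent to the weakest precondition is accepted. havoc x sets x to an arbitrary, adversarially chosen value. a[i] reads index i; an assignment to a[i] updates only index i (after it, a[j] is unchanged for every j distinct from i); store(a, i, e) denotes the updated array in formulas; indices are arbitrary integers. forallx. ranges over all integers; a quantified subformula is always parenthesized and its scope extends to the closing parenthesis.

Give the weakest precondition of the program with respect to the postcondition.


Working backward. After the program, the postcondition not ((arr[cnt + 2] <= 8 <-> cnt + cnt != -4) -> (not (cnt - 1 = -7))) must hold; in canonical form it is not ((arr[cnt + 2] <= 8 <-> 2*cnt != -4) -> (not (cnt = -6))).
Before havoc g: not ((arr[cnt + 2] <= 8 <-> 2*cnt != -4) -> (not (cnt = -6)))
Before g := 2*cnt + 2*d - 2: not ((arr[cnt + 2] <= 8 <-> 2*cnt != -4) -> (not (cnt = -6)))
Before cnt := 2*d: not ((arr[2*d + 2] <= 8 <-> 4*d != -4) -> (not (2*d = -6)))
Answer: WP = not ((arr[2*d + 2] <= 8 <-> 4*d != -4) -> (not (2*d = -6)))


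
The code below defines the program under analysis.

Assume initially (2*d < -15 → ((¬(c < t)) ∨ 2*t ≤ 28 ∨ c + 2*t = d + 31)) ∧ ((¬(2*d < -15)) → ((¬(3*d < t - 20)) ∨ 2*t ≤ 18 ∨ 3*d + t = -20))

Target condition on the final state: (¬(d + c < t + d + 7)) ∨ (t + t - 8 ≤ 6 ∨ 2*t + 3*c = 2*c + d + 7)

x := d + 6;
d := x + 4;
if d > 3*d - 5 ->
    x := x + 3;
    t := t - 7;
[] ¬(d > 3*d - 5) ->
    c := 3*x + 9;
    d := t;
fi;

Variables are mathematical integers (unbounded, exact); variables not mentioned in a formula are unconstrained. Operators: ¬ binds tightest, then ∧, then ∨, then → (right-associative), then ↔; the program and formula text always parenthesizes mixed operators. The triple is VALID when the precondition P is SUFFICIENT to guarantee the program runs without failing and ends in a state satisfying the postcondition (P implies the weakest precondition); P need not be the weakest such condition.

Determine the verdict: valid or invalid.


Working backward. After the program, the postcondition (¬(d + c < t + d + 7)) ∨ (t + t - 8 ≤ 6 ∨ 2*t + 3*c = 2*c + d + 7) must hold; in canonical form it is (¬(c < t + 7)) ∨ 2*t ≤ 14 ∨ c + 2*t = d + 7.
Then branch requires (¬(c < t)) ∨ 2*t ≤ 28 ∨ c + 2*t = d + 21; else branch requires (¬(3*x < t - 2)) ∨ 2*t ≤ 14 ∨ t + 3*x = -2.
Before the if: (2*d < 5 → ((¬(c < t)) ∨ 2*t ≤ 28 ∨ c + 2*t = d + 21)) ∧ ((¬(2*d < 5)) → ((¬(3*x < t - 2)) ∨ 2*t ≤ 14 ∨ t + 3*x = -2))
Before d := x + 4: (2*x < -3 → ((¬(c < t)) ∨ 2*t ≤ 28 ∨ c + 2*t = x + 25)) ∧ ((¬(2*x < -3)) → ((¬(3*x < t - 2)) ∨ 2*t ≤ 14 ∨ t + 3*x = -2))
Before x := d + 6: (2*d < -15 → ((¬(c < t)) ∨ 2*t ≤ 28 ∨ c + 2*t = d + 31)) ∧ ((¬(2*d < -15)) → ((¬(3*d < t - 20)) ∨ 2*t ≤ 14 ∨ 3*d + t = -20))
The weakest precondition is (2*d < -15 → ((¬(c < t)) ∨ 2*t ≤ 28 ∨ c + 2*t = d + 31)) ∧ ((¬(2*d < -15)) → ((¬(3*d < t - 20)) ∨ 2*t ≤ 14 ∨ 3*d + t = -20)).
Check whether (2*d < -15 → ((¬(c < t)) ∨ 2*t ≤ 28 ∨ c + 2*t = d + 31)) ∧ ((¬(2*d < -15)) → ((¬(3*d < t - 20)) ∨ 2*t ≤ 18 ∨ 3*d + t = -20)) implies it.
Countermodel: at the initial state c = 0, d = -7, t = 8, the precondition holds but the weakest precondition fails.
Answer: invalid


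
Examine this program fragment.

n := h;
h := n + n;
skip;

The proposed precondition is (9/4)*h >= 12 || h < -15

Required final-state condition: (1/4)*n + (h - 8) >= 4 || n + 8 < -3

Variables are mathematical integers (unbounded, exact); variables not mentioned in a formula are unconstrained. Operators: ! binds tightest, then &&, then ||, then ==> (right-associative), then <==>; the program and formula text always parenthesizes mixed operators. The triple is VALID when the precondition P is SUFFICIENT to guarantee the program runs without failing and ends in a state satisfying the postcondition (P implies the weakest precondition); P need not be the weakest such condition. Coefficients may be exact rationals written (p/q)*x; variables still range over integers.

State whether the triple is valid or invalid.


Working backward. After the program, the postcondition (1/4)*n + (h - 8) >= 4 || n + 8 < -3 must hold; in canonical form it is h + (1/4)*n >= 12 || n < -11.
Before skip: h + (1/4)*n >= 12 || n < -11
Before h := n + n: (9/4)*n >= 12 || n < -11
Before n := h: (9/4)*h >= 12 || h < -11
The weakest precondition is (9/4)*h >= 12 || h < -11.
Check whether (9/4)*h >= 12 || h < -15 implies it.
Every state satisfying the precondition satisfies the weakest precondition: the implication holds.
Answer: valid


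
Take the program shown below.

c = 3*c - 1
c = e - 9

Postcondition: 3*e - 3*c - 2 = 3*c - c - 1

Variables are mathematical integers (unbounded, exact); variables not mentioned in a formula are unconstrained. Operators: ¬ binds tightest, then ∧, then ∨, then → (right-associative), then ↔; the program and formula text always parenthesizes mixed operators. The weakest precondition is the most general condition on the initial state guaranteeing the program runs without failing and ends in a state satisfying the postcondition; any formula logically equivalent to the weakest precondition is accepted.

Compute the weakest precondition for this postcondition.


Working backward. After the program, the postcondition 3*e - 3*c - 2 = 3*c - c - 1 must hold; in canonical form it is 3*e = 5*c + 1.
Before c := e - 9: 2*e = 44
Before c := 3*c - 1: 2*e = 44
Answer: WP = 2*e = 44


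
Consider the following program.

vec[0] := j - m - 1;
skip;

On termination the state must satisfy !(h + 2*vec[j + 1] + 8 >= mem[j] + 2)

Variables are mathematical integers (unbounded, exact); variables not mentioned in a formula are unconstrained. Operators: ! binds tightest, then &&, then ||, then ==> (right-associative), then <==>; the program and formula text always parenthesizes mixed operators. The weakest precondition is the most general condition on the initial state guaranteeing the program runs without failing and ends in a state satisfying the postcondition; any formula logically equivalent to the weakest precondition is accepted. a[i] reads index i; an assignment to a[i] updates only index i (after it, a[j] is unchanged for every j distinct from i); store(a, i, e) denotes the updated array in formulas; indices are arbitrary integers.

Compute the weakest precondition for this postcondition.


Working backward. After the program, the postcondition !(h + 2*vec[j + 1] + 8 >= mem[j] + 2) must hold; in canonical form it is !(2*vec[j + 1] + h >= mem[j] - 6).
Before skip: !(2*vec[j + 1] + h >= mem[j] - 6)
Before vec[0] := j - m - 1: !(2*store(vec, 0, j - m - 1)[j + 1] + h >= mem[j] - 6)
Answer: WP = !(2*store(vec, 0, j - m - 1)[j + 1] + h >= mem[j] - 6)


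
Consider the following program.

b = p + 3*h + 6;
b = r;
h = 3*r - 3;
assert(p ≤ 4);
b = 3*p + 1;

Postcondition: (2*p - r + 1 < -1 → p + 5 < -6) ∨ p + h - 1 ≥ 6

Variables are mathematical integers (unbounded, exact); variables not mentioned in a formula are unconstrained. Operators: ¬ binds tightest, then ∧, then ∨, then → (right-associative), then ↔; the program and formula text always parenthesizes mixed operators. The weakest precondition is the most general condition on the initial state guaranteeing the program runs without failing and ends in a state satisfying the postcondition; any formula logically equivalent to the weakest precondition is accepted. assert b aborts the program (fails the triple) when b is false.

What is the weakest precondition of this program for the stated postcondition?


Working backward. After the program, the postcondition (2*p - r + 1 < -1 → p + 5 < -6) ∨ p + h - 1 ≥ 6 must hold; in canonical form it is (2*p < r - 2 → p < -11) ∨ h + p ≥ 7.
Before b := 3*p + 1: (2*p < r - 2 → p < -11) ∨ h + p ≥ 7
Before assert p ≤ 4: p ≤ 4 ∧ ((2*p < r - 2 → p < -11) ∨ h + p ≥ 7)
Before h := 3*r - 3: p ≤ 4 ∧ ((2*p < r - 2 → p < -11) ∨ p + 3*r ≥ 10)
Before b := r: p ≤ 4 ∧ ((2*p < r - 2 → p < -11) ∨ p + 3*r ≥ 10)
Before b := p + 3*h + 6: p ≤ 4 ∧ ((2*p < r - 2 → p < -11) ∨ p + 3*r ≥ 10)
Answer: WP = p ≤ 4 ∧ ((2*p < r - 2 → p < -11) ∨ p + 3*r ≥ 10)


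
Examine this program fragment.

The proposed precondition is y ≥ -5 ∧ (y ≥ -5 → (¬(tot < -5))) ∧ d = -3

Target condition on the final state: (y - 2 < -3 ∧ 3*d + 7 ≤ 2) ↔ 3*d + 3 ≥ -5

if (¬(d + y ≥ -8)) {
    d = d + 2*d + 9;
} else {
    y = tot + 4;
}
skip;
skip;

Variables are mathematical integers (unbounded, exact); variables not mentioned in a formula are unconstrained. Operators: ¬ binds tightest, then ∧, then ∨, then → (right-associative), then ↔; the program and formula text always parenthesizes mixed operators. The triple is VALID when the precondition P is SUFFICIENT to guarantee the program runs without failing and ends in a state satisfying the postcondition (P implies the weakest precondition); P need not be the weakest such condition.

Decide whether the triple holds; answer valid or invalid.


Working backward. After the program, the postcondition (y - 2 < -3 ∧ 3*d + 7 ≤ 2) ↔ 3*d + 3 ≥ -5 must hold; in canonical form it is (y < -1 ∧ 3*d ≤ -5) ↔ 3*d ≥ -8.
Before skip: (y < -1 ∧ 3*d ≤ -5) ↔ 3*d ≥ -8
Before skip: (y < -1 ∧ 3*d ≤ -5) ↔ 3*d ≥ -8
Then branch requires (y < -1 ∧ 9*d ≤ -32) ↔ 9*d ≥ -35; else branch requires (tot < -5 ∧ 3*d ≤ -5) ↔ 3*d ≥ -8.
Before the if: ((¬(d + y ≥ -8)) → ((y < -1 ∧ 9*d ≤ -32) ↔ 9*d ≥ -35)) ∧ (d + y ≥ -8 → ((tot < -5 ∧ 3*d ≤ -5) ↔ 3*d ≥ -8))
The weakest precondition is ((¬(d + y ≥ -8)) → ((y < -1 ∧ 9*d ≤ -32) ↔ 9*d ≥ -35)) ∧ (d + y ≥ -8 → ((tot < -5 ∧ 3*d ≤ -5) ↔ 3*d ≥ -8)).
Check whether y ≥ -5 ∧ (y ≥ -5 → (¬(tot < -5))) ∧ d = -3 implies it.
Every state satisfying the precondition satisfies the weakest precondition: the implication holds.
Answer: valid


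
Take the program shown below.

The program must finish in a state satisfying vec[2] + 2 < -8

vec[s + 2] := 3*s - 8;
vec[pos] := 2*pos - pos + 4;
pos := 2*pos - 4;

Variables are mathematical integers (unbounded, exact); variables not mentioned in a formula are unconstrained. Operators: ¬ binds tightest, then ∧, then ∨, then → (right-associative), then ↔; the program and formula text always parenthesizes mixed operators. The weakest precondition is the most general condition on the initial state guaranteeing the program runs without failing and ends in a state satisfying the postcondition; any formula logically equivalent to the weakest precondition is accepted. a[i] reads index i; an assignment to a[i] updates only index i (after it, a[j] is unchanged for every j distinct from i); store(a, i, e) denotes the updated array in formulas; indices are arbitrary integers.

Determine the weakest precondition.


Working backward. After the program, the postcondition vec[2] + 2 < -8 must hold; in canonical form it is vec[2] < -10.
Before pos := 2*pos - 4: vec[2] < -10
Before vec[pos] := 2*pos - pos + 4: store(vec, pos, pos + 4)[2] < -10
Before vec[s + 2] := 3*s - 8: store(store(vec, s + 2, 3*s - 8), pos, pos + 4)[2] < -10
Answer: WP = store(store(vec, s + 2, 3*s - 8), pos, pos + 4)[2] < -10


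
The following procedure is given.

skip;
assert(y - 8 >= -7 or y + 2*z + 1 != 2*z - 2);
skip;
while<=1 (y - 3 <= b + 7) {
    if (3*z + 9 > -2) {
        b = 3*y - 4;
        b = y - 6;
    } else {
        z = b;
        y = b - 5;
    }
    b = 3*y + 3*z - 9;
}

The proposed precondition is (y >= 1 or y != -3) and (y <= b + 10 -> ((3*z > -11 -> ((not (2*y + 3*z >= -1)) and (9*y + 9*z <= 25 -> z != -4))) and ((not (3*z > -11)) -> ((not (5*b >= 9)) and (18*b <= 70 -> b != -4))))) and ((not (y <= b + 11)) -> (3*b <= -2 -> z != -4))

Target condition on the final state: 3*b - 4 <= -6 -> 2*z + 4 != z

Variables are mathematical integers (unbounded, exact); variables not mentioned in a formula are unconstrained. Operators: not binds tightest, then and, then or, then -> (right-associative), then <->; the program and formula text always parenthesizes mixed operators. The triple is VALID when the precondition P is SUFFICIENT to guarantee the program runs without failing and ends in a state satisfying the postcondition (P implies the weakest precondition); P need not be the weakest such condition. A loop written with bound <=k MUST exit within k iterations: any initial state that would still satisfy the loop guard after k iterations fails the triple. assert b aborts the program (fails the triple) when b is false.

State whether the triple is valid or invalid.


Working backward. After the program, the postcondition 3*b - 4 <= -6 -> 2*z + 4 != z must hold; in canonical form it is 3*b <= -2 -> z != -4.
Before the loop (bound <=1), unroll the exhaustion recursion (WP_0 = exit-now case; WP_j = one more guarded iteration, up to j = 1):
  WP_0: (not (y <= b + 10)) and (3*b <= -2 -> z != -4)
  WP_1: (y <= b + 10 -> ((3*z > -11 -> ((not (2*y + 3*z >= -1)) and (9*y + 9*z <= 25 -> z != -4))) and ((not (3*z > -11)) -> ((not (5*b >= 9)) and (18*b <= 70 -> b != -4))))) and ((not (y <= b + 10)) -> (3*b <= -2 -> z != -4))
So before the loop: (y <= b + 10 -> ((3*z > -11 -> ((not (2*y + 3*z >= -1)) and (9*y + 9*z <= 25 -> z != -4))) and ((not (3*z > -11)) -> ((not (5*b >= 9)) and (18*b <= 70 -> b != -4))))) and ((not (y <= b + 10)) -> (3*b <= -2 -> z != -4))
Before skip: (y <= b + 10 -> ((3*z > -11 -> ((not (2*y + 3*z >= -1)) and (9*y + 9*z <= 25 -> z != -4))) and ((not (3*z > -11)) -> ((not (5*b >= 9)) and (18*b <= 70 -> b != -4))))) and ((not (y <= b + 10)) -> (3*b <= -2 -> z != -4))
Before assert y - 8 >= -7 or y + 2*z + 1 != 2*z - 2: (y >= 1 or y != -3) and (y <= b + 10 -> ((3*z > -11 -> ((not (2*y + 3*z >= -1)) and (9*y + 9*z <= 25 -> z != -4))) and ((not (3*z > -11)) -> ((not (5*b >= 9)) and (18*b <= 70 -> b != -4))))) and ((not (y <= b + 10)) -> (3*b <= -2 -> z != -4))
Before skip: (y >= 1 or y != -3) and (y <= b + 10 -> ((3*z > -11 -> ((not (2*y + 3*z >= -1)) and (9*y + 9*z <= 25 -> z != -4))) and ((not (3*z > -11)) -> ((not (5*b >= 9)) and (18*b <= 70 -> b != -4))))) and ((not (y <= b + 10)) -> (3*b <= -2 -> z != -4))
The weakest precondition is (y >= 1 or y != -3) and (y <= b + 10 -> ((3*z > -11 -> ((not (2*y + 3*z >= -1)) and (9*y + 9*z <= 25 -> z != -4))) and ((not (3*z > -11)) -> ((not (5*b >= 9)) and (18*b <= 70 -> b != -4))))) and ((not (y <= b + 10)) -> (3*b <= -2 -> z != -4)).
Check whether (y >= 1 or y != -3) and (y <= b + 10 -> ((3*z > -11 -> ((not (2*y + 3*z >= -1)) and (9*y + 9*z <= 25 -> z != -4))) and ((not (3*z > -11)) -> ((not (5*b >= 9)) and (18*b <= 70 -> b != -4))))) and ((not (y <= b + 11)) -> (3*b <= -2 -> z != -4)) implies it.
Countermodel: at the initial state b = -15, y = -4, z = -4, the precondition holds but the weakest precondition fails.
Answer: invalid


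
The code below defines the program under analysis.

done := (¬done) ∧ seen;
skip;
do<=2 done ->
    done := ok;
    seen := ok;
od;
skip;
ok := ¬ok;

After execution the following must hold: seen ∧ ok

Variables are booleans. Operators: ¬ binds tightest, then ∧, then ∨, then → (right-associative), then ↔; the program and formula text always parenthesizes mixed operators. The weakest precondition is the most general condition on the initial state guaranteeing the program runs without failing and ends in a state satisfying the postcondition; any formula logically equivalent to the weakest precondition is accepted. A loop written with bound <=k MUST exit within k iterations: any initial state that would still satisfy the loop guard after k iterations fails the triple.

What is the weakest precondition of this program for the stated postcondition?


Working backward. After the program, seen ∧ ok must hold.
Before ok := ¬ok: seen ∧ (¬ok)
Before skip: seen ∧ (¬ok)
Before the loop (bound <=2), unroll the exhaustion recursion (WP_0 = exit-now case; WP_j = one more guarded iteration, up to j = 2):
  WP_0: (¬done) ∧ seen ∧ (¬ok)
  WP_1: (¬done) ∧ ((¬done) → (seen ∧ (¬ok)))
  WP_2: (¬done) ∧ ((¬done) → (seen ∧ (¬ok)))
So before the loop: (¬done) ∧ ((¬done) → (seen ∧ (¬ok)))
Before skip: (¬done) ∧ ((¬done) → (seen ∧ (¬ok)))
Before done := (¬done) ∧ seen: (¬((¬done) ∧ seen)) ∧ ((¬((¬done) ∧ seen)) → (seen ∧ (¬ok)))
Answer: WP = (¬((¬done) ∧ seen)) ∧ ((¬((¬done) ∧ seen)) → (seen ∧ (¬ok)))
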